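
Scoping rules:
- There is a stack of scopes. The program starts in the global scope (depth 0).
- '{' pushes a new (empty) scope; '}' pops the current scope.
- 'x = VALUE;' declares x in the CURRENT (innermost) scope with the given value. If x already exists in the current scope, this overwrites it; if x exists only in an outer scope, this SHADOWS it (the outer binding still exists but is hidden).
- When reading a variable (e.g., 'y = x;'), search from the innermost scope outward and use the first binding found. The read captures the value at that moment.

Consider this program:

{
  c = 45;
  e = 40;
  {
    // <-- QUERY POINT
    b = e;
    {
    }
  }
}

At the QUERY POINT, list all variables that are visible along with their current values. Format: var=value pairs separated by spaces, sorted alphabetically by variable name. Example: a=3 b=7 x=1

Step 1: enter scope (depth=1)
Step 2: declare c=45 at depth 1
Step 3: declare e=40 at depth 1
Step 4: enter scope (depth=2)
Visible at query point: c=45 e=40

Answer: c=45 e=40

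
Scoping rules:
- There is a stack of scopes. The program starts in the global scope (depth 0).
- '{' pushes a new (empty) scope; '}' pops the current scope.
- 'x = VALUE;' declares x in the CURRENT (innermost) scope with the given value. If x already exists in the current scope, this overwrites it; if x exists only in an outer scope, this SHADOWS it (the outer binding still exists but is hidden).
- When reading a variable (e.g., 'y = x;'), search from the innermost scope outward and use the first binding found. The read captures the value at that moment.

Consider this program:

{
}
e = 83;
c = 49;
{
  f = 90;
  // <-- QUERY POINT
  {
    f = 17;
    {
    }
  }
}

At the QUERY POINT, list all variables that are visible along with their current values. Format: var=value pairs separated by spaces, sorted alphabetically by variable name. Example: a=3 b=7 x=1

Step 1: enter scope (depth=1)
Step 2: exit scope (depth=0)
Step 3: declare e=83 at depth 0
Step 4: declare c=49 at depth 0
Step 5: enter scope (depth=1)
Step 6: declare f=90 at depth 1
Visible at query point: c=49 e=83 f=90

Answer: c=49 e=83 f=90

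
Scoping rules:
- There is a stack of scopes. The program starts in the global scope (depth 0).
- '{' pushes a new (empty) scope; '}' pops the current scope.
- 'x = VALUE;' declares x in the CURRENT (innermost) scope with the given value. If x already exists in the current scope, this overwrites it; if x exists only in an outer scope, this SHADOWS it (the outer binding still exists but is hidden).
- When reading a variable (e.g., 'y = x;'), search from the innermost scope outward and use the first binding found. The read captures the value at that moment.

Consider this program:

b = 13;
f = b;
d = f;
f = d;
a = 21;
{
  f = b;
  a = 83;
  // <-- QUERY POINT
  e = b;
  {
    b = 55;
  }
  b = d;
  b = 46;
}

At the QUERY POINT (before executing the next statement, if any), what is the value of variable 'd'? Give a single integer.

Step 1: declare b=13 at depth 0
Step 2: declare f=(read b)=13 at depth 0
Step 3: declare d=(read f)=13 at depth 0
Step 4: declare f=(read d)=13 at depth 0
Step 5: declare a=21 at depth 0
Step 6: enter scope (depth=1)
Step 7: declare f=(read b)=13 at depth 1
Step 8: declare a=83 at depth 1
Visible at query point: a=83 b=13 d=13 f=13

Answer: 13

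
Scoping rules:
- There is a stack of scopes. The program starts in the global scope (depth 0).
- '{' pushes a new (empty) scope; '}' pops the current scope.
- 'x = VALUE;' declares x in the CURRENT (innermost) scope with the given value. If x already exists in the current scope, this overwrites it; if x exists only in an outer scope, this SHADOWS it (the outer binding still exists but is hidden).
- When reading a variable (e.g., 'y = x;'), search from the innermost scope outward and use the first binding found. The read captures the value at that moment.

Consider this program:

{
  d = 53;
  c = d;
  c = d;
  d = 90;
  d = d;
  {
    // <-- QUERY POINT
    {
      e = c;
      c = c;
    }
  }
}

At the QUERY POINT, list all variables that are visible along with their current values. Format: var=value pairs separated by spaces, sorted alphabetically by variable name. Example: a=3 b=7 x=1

Step 1: enter scope (depth=1)
Step 2: declare d=53 at depth 1
Step 3: declare c=(read d)=53 at depth 1
Step 4: declare c=(read d)=53 at depth 1
Step 5: declare d=90 at depth 1
Step 6: declare d=(read d)=90 at depth 1
Step 7: enter scope (depth=2)
Visible at query point: c=53 d=90

Answer: c=53 d=90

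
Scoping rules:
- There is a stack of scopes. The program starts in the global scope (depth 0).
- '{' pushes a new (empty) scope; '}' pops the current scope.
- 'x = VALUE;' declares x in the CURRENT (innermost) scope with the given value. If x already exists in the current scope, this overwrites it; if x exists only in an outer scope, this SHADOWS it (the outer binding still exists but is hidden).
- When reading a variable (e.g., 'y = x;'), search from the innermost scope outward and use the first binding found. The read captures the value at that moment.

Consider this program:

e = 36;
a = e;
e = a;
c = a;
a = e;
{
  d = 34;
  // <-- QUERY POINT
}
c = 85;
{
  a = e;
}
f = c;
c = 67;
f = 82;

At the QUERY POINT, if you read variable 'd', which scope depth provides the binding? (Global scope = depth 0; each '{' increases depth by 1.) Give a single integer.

Step 1: declare e=36 at depth 0
Step 2: declare a=(read e)=36 at depth 0
Step 3: declare e=(read a)=36 at depth 0
Step 4: declare c=(read a)=36 at depth 0
Step 5: declare a=(read e)=36 at depth 0
Step 6: enter scope (depth=1)
Step 7: declare d=34 at depth 1
Visible at query point: a=36 c=36 d=34 e=36

Answer: 1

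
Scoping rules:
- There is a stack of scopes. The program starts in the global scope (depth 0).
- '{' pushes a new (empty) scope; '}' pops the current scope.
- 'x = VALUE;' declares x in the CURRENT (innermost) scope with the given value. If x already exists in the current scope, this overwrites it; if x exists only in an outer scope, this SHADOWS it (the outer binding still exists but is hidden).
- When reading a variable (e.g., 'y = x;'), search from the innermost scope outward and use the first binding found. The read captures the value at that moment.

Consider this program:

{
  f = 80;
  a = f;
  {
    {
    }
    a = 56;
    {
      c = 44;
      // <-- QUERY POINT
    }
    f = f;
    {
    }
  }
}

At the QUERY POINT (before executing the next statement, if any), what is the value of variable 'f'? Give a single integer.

Answer: 80

Derivation:
Step 1: enter scope (depth=1)
Step 2: declare f=80 at depth 1
Step 3: declare a=(read f)=80 at depth 1
Step 4: enter scope (depth=2)
Step 5: enter scope (depth=3)
Step 6: exit scope (depth=2)
Step 7: declare a=56 at depth 2
Step 8: enter scope (depth=3)
Step 9: declare c=44 at depth 3
Visible at query point: a=56 c=44 f=80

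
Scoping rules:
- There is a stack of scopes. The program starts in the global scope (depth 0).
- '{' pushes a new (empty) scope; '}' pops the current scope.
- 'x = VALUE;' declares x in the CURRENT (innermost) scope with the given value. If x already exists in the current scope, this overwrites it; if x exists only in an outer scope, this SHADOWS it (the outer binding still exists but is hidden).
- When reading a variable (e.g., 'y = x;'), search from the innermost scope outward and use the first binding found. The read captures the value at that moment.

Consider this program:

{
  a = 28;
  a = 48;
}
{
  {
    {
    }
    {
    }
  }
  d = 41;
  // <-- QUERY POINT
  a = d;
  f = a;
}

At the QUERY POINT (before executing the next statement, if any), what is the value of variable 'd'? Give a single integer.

Step 1: enter scope (depth=1)
Step 2: declare a=28 at depth 1
Step 3: declare a=48 at depth 1
Step 4: exit scope (depth=0)
Step 5: enter scope (depth=1)
Step 6: enter scope (depth=2)
Step 7: enter scope (depth=3)
Step 8: exit scope (depth=2)
Step 9: enter scope (depth=3)
Step 10: exit scope (depth=2)
Step 11: exit scope (depth=1)
Step 12: declare d=41 at depth 1
Visible at query point: d=41

Answer: 41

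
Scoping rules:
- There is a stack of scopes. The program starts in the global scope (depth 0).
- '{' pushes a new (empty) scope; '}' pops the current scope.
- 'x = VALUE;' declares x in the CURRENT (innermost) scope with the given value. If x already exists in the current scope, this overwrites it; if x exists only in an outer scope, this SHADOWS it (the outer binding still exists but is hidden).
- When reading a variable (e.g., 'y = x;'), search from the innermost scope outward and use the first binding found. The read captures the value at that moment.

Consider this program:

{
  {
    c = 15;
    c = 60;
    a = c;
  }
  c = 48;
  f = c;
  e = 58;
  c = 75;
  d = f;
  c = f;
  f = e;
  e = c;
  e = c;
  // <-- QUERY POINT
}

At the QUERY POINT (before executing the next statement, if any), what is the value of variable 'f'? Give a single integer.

Step 1: enter scope (depth=1)
Step 2: enter scope (depth=2)
Step 3: declare c=15 at depth 2
Step 4: declare c=60 at depth 2
Step 5: declare a=(read c)=60 at depth 2
Step 6: exit scope (depth=1)
Step 7: declare c=48 at depth 1
Step 8: declare f=(read c)=48 at depth 1
Step 9: declare e=58 at depth 1
Step 10: declare c=75 at depth 1
Step 11: declare d=(read f)=48 at depth 1
Step 12: declare c=(read f)=48 at depth 1
Step 13: declare f=(read e)=58 at depth 1
Step 14: declare e=(read c)=48 at depth 1
Step 15: declare e=(read c)=48 at depth 1
Visible at query point: c=48 d=48 e=48 f=58

Answer: 58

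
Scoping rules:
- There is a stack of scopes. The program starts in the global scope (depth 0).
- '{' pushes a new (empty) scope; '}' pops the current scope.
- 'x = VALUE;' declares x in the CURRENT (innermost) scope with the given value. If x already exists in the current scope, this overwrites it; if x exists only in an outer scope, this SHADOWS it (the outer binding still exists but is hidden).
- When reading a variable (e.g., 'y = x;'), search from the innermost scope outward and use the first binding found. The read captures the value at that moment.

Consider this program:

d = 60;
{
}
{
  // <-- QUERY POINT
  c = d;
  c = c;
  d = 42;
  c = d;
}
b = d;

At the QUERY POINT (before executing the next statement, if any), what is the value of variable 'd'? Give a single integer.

Answer: 60

Derivation:
Step 1: declare d=60 at depth 0
Step 2: enter scope (depth=1)
Step 3: exit scope (depth=0)
Step 4: enter scope (depth=1)
Visible at query point: d=60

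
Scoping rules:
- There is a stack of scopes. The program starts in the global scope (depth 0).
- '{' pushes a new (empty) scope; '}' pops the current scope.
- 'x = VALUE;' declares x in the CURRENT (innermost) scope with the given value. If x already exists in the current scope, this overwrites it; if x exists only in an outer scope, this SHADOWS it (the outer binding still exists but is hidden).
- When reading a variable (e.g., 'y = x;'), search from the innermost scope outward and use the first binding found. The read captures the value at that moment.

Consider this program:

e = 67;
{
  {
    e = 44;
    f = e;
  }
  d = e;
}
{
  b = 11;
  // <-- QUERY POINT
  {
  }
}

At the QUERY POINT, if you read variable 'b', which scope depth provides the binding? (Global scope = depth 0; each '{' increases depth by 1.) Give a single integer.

Answer: 1

Derivation:
Step 1: declare e=67 at depth 0
Step 2: enter scope (depth=1)
Step 3: enter scope (depth=2)
Step 4: declare e=44 at depth 2
Step 5: declare f=(read e)=44 at depth 2
Step 6: exit scope (depth=1)
Step 7: declare d=(read e)=67 at depth 1
Step 8: exit scope (depth=0)
Step 9: enter scope (depth=1)
Step 10: declare b=11 at depth 1
Visible at query point: b=11 e=67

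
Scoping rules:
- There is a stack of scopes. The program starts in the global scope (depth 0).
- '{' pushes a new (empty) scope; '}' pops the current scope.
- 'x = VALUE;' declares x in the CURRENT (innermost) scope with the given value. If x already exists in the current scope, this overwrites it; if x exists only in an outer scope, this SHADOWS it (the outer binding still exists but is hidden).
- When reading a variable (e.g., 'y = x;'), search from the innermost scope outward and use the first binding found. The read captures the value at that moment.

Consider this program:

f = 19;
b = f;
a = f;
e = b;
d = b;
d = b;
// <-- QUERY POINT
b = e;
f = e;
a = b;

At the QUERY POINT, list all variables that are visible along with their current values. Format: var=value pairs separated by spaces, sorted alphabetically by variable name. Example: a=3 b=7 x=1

Step 1: declare f=19 at depth 0
Step 2: declare b=(read f)=19 at depth 0
Step 3: declare a=(read f)=19 at depth 0
Step 4: declare e=(read b)=19 at depth 0
Step 5: declare d=(read b)=19 at depth 0
Step 6: declare d=(read b)=19 at depth 0
Visible at query point: a=19 b=19 d=19 e=19 f=19

Answer: a=19 b=19 d=19 e=19 f=19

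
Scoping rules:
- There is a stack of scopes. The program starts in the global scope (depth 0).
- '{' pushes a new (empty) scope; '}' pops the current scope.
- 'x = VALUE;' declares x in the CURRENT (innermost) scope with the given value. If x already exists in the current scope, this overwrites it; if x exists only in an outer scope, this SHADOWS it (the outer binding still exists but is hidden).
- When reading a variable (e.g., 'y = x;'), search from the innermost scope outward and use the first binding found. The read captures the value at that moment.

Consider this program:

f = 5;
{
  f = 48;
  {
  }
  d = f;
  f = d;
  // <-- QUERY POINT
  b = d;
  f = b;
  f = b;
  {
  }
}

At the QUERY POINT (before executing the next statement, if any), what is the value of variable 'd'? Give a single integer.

Answer: 48

Derivation:
Step 1: declare f=5 at depth 0
Step 2: enter scope (depth=1)
Step 3: declare f=48 at depth 1
Step 4: enter scope (depth=2)
Step 5: exit scope (depth=1)
Step 6: declare d=(read f)=48 at depth 1
Step 7: declare f=(read d)=48 at depth 1
Visible at query point: d=48 f=48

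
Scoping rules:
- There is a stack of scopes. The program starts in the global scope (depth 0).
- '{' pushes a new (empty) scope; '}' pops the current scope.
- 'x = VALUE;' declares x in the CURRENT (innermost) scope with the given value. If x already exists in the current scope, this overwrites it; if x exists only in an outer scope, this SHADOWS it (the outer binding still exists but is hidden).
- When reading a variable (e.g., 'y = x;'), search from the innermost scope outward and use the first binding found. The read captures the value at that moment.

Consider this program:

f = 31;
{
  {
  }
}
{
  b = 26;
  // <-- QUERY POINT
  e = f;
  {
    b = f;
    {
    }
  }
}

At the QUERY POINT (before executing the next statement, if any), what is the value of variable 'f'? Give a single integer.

Step 1: declare f=31 at depth 0
Step 2: enter scope (depth=1)
Step 3: enter scope (depth=2)
Step 4: exit scope (depth=1)
Step 5: exit scope (depth=0)
Step 6: enter scope (depth=1)
Step 7: declare b=26 at depth 1
Visible at query point: b=26 f=31

Answer: 31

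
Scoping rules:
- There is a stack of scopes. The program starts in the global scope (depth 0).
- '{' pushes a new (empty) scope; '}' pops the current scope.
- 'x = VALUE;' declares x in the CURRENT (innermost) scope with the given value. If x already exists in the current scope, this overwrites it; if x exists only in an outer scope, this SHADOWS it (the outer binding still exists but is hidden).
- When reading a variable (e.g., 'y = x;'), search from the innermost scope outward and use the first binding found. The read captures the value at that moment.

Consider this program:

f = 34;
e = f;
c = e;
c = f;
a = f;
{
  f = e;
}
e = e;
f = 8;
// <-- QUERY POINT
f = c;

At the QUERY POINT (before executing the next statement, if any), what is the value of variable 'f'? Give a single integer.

Answer: 8

Derivation:
Step 1: declare f=34 at depth 0
Step 2: declare e=(read f)=34 at depth 0
Step 3: declare c=(read e)=34 at depth 0
Step 4: declare c=(read f)=34 at depth 0
Step 5: declare a=(read f)=34 at depth 0
Step 6: enter scope (depth=1)
Step 7: declare f=(read e)=34 at depth 1
Step 8: exit scope (depth=0)
Step 9: declare e=(read e)=34 at depth 0
Step 10: declare f=8 at depth 0
Visible at query point: a=34 c=34 e=34 f=8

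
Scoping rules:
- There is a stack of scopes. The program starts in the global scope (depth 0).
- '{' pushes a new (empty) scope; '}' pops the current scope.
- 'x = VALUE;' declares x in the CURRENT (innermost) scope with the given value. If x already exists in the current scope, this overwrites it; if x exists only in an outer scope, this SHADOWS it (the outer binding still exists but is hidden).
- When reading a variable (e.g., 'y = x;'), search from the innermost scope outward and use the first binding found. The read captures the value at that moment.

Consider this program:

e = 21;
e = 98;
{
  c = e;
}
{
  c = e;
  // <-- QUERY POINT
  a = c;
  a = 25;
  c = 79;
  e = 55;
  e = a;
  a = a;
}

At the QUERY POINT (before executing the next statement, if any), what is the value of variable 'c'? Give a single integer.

Answer: 98

Derivation:
Step 1: declare e=21 at depth 0
Step 2: declare e=98 at depth 0
Step 3: enter scope (depth=1)
Step 4: declare c=(read e)=98 at depth 1
Step 5: exit scope (depth=0)
Step 6: enter scope (depth=1)
Step 7: declare c=(read e)=98 at depth 1
Visible at query point: c=98 e=98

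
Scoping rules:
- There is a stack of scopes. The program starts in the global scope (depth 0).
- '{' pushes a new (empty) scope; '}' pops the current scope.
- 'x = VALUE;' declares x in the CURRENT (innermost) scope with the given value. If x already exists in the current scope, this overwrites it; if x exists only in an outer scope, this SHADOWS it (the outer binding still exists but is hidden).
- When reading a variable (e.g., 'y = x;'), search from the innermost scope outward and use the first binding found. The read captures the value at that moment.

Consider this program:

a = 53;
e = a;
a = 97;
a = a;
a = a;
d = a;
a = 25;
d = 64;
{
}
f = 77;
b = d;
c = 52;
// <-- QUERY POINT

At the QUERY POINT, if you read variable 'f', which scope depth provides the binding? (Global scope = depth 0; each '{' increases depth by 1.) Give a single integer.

Step 1: declare a=53 at depth 0
Step 2: declare e=(read a)=53 at depth 0
Step 3: declare a=97 at depth 0
Step 4: declare a=(read a)=97 at depth 0
Step 5: declare a=(read a)=97 at depth 0
Step 6: declare d=(read a)=97 at depth 0
Step 7: declare a=25 at depth 0
Step 8: declare d=64 at depth 0
Step 9: enter scope (depth=1)
Step 10: exit scope (depth=0)
Step 11: declare f=77 at depth 0
Step 12: declare b=(read d)=64 at depth 0
Step 13: declare c=52 at depth 0
Visible at query point: a=25 b=64 c=52 d=64 e=53 f=77

Answer: 0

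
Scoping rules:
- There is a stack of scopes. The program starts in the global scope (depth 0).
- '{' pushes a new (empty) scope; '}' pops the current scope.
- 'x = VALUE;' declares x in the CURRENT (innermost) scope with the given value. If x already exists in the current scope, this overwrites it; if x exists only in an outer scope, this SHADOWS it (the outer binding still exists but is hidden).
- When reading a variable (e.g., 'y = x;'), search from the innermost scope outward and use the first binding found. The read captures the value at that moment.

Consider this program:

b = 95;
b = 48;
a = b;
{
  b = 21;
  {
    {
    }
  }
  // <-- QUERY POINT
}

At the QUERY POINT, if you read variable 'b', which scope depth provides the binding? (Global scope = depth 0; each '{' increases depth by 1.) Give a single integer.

Answer: 1

Derivation:
Step 1: declare b=95 at depth 0
Step 2: declare b=48 at depth 0
Step 3: declare a=(read b)=48 at depth 0
Step 4: enter scope (depth=1)
Step 5: declare b=21 at depth 1
Step 6: enter scope (depth=2)
Step 7: enter scope (depth=3)
Step 8: exit scope (depth=2)
Step 9: exit scope (depth=1)
Visible at query point: a=48 b=21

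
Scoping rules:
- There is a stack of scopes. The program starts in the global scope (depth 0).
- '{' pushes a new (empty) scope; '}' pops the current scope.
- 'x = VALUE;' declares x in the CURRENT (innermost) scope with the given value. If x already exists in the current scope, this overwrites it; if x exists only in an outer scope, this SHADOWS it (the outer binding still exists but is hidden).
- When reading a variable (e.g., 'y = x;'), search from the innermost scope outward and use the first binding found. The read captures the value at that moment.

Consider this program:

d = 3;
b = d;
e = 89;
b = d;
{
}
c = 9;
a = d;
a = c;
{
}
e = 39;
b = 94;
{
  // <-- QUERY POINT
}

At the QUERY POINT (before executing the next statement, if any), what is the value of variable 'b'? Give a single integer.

Step 1: declare d=3 at depth 0
Step 2: declare b=(read d)=3 at depth 0
Step 3: declare e=89 at depth 0
Step 4: declare b=(read d)=3 at depth 0
Step 5: enter scope (depth=1)
Step 6: exit scope (depth=0)
Step 7: declare c=9 at depth 0
Step 8: declare a=(read d)=3 at depth 0
Step 9: declare a=(read c)=9 at depth 0
Step 10: enter scope (depth=1)
Step 11: exit scope (depth=0)
Step 12: declare e=39 at depth 0
Step 13: declare b=94 at depth 0
Step 14: enter scope (depth=1)
Visible at query point: a=9 b=94 c=9 d=3 e=39

Answer: 94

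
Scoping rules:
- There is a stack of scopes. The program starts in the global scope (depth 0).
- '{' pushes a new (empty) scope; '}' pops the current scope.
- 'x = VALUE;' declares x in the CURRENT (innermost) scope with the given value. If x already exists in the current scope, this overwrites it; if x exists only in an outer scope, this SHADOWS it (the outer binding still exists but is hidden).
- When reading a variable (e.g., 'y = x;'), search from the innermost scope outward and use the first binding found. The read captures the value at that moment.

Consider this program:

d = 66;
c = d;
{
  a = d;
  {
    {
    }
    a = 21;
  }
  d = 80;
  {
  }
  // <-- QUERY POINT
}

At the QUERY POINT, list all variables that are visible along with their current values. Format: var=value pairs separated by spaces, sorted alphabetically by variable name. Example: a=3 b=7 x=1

Step 1: declare d=66 at depth 0
Step 2: declare c=(read d)=66 at depth 0
Step 3: enter scope (depth=1)
Step 4: declare a=(read d)=66 at depth 1
Step 5: enter scope (depth=2)
Step 6: enter scope (depth=3)
Step 7: exit scope (depth=2)
Step 8: declare a=21 at depth 2
Step 9: exit scope (depth=1)
Step 10: declare d=80 at depth 1
Step 11: enter scope (depth=2)
Step 12: exit scope (depth=1)
Visible at query point: a=66 c=66 d=80

Answer: a=66 c=66 d=80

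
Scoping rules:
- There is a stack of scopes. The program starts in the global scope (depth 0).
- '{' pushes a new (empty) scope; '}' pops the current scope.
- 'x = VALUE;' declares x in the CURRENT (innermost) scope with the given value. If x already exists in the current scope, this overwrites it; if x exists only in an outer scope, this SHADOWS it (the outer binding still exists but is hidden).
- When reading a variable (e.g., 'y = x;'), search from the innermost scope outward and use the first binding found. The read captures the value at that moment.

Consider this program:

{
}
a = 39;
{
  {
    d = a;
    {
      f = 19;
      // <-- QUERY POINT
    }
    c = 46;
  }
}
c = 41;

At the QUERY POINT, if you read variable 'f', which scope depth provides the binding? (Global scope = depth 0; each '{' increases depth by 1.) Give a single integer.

Answer: 3

Derivation:
Step 1: enter scope (depth=1)
Step 2: exit scope (depth=0)
Step 3: declare a=39 at depth 0
Step 4: enter scope (depth=1)
Step 5: enter scope (depth=2)
Step 6: declare d=(read a)=39 at depth 2
Step 7: enter scope (depth=3)
Step 8: declare f=19 at depth 3
Visible at query point: a=39 d=39 f=19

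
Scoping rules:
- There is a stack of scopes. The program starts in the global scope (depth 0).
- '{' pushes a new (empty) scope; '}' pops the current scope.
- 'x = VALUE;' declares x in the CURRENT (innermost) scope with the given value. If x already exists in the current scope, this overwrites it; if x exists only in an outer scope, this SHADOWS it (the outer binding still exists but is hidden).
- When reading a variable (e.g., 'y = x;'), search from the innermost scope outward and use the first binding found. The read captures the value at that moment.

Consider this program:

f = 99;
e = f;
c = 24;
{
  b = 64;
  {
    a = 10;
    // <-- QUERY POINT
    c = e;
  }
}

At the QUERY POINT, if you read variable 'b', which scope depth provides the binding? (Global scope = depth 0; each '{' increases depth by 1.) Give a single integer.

Step 1: declare f=99 at depth 0
Step 2: declare e=(read f)=99 at depth 0
Step 3: declare c=24 at depth 0
Step 4: enter scope (depth=1)
Step 5: declare b=64 at depth 1
Step 6: enter scope (depth=2)
Step 7: declare a=10 at depth 2
Visible at query point: a=10 b=64 c=24 e=99 f=99

Answer: 1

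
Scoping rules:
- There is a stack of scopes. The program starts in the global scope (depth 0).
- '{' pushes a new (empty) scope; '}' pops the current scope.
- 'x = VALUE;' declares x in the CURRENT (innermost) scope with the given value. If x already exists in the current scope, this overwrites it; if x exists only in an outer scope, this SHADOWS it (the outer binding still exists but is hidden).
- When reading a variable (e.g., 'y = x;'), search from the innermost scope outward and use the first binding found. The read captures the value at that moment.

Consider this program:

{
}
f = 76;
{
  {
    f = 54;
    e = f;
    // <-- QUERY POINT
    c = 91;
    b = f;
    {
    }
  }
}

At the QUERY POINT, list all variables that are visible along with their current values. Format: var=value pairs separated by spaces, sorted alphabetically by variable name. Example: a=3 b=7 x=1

Step 1: enter scope (depth=1)
Step 2: exit scope (depth=0)
Step 3: declare f=76 at depth 0
Step 4: enter scope (depth=1)
Step 5: enter scope (depth=2)
Step 6: declare f=54 at depth 2
Step 7: declare e=(read f)=54 at depth 2
Visible at query point: e=54 f=54

Answer: e=54 f=54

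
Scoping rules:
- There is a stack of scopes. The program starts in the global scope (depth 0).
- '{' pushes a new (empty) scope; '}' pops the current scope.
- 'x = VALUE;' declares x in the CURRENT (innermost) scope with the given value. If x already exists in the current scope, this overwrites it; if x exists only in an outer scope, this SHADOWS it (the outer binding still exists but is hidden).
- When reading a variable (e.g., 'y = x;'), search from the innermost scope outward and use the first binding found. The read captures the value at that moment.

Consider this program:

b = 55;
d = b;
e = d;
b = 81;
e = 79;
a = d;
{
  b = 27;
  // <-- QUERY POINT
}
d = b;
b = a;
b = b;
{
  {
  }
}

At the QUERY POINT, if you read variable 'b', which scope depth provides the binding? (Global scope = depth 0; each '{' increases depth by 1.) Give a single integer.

Step 1: declare b=55 at depth 0
Step 2: declare d=(read b)=55 at depth 0
Step 3: declare e=(read d)=55 at depth 0
Step 4: declare b=81 at depth 0
Step 5: declare e=79 at depth 0
Step 6: declare a=(read d)=55 at depth 0
Step 7: enter scope (depth=1)
Step 8: declare b=27 at depth 1
Visible at query point: a=55 b=27 d=55 e=79

Answer: 1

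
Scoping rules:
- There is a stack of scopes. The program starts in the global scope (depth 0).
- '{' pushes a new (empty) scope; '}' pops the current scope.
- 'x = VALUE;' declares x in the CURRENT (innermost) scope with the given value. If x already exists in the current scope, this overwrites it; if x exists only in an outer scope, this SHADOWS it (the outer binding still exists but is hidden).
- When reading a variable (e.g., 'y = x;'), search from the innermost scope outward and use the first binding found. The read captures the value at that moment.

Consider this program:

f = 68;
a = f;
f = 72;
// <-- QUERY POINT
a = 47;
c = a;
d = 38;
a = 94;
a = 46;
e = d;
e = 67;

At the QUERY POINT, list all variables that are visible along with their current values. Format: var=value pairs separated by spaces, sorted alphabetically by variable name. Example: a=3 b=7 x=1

Step 1: declare f=68 at depth 0
Step 2: declare a=(read f)=68 at depth 0
Step 3: declare f=72 at depth 0
Visible at query point: a=68 f=72

Answer: a=68 f=72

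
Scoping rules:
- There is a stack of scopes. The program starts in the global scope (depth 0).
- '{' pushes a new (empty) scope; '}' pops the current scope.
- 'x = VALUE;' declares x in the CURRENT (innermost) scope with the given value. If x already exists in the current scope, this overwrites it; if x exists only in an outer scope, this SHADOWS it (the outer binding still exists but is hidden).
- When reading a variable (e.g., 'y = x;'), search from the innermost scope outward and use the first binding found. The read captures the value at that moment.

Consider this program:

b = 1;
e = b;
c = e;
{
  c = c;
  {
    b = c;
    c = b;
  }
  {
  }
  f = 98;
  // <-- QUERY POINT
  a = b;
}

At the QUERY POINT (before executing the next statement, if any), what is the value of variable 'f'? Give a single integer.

Step 1: declare b=1 at depth 0
Step 2: declare e=(read b)=1 at depth 0
Step 3: declare c=(read e)=1 at depth 0
Step 4: enter scope (depth=1)
Step 5: declare c=(read c)=1 at depth 1
Step 6: enter scope (depth=2)
Step 7: declare b=(read c)=1 at depth 2
Step 8: declare c=(read b)=1 at depth 2
Step 9: exit scope (depth=1)
Step 10: enter scope (depth=2)
Step 11: exit scope (depth=1)
Step 12: declare f=98 at depth 1
Visible at query point: b=1 c=1 e=1 f=98

Answer: 98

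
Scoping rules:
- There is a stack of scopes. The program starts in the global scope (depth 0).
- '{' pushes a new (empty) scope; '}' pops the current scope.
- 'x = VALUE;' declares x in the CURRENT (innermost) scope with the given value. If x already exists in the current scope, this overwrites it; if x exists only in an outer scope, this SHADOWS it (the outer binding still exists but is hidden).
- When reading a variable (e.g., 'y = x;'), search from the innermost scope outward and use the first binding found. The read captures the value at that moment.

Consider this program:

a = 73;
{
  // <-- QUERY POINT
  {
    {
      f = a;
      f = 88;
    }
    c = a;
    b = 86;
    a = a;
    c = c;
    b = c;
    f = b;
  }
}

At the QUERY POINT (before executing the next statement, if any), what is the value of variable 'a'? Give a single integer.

Step 1: declare a=73 at depth 0
Step 2: enter scope (depth=1)
Visible at query point: a=73

Answer: 73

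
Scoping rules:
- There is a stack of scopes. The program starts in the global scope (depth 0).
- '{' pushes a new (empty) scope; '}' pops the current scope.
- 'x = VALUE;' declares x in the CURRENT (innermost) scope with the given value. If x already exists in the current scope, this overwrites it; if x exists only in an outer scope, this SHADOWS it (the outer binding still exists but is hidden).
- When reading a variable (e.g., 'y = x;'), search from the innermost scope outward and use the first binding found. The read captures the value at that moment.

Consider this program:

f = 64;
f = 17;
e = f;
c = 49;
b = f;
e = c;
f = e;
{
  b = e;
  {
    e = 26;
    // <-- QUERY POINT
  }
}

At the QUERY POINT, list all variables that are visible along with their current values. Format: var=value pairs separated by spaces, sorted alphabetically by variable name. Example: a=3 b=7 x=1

Answer: b=49 c=49 e=26 f=49

Derivation:
Step 1: declare f=64 at depth 0
Step 2: declare f=17 at depth 0
Step 3: declare e=(read f)=17 at depth 0
Step 4: declare c=49 at depth 0
Step 5: declare b=(read f)=17 at depth 0
Step 6: declare e=(read c)=49 at depth 0
Step 7: declare f=(read e)=49 at depth 0
Step 8: enter scope (depth=1)
Step 9: declare b=(read e)=49 at depth 1
Step 10: enter scope (depth=2)
Step 11: declare e=26 at depth 2
Visible at query point: b=49 c=49 e=26 f=49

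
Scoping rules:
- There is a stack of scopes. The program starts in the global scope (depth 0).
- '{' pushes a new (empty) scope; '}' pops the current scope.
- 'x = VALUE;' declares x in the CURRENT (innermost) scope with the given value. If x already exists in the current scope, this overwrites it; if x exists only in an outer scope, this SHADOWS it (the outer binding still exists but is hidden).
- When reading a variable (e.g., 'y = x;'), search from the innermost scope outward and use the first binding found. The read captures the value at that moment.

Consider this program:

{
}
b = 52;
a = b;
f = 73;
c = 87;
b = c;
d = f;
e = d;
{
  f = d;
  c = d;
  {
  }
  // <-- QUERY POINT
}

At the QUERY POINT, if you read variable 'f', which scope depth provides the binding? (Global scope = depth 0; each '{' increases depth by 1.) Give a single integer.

Step 1: enter scope (depth=1)
Step 2: exit scope (depth=0)
Step 3: declare b=52 at depth 0
Step 4: declare a=(read b)=52 at depth 0
Step 5: declare f=73 at depth 0
Step 6: declare c=87 at depth 0
Step 7: declare b=(read c)=87 at depth 0
Step 8: declare d=(read f)=73 at depth 0
Step 9: declare e=(read d)=73 at depth 0
Step 10: enter scope (depth=1)
Step 11: declare f=(read d)=73 at depth 1
Step 12: declare c=(read d)=73 at depth 1
Step 13: enter scope (depth=2)
Step 14: exit scope (depth=1)
Visible at query point: a=52 b=87 c=73 d=73 e=73 f=73

Answer: 1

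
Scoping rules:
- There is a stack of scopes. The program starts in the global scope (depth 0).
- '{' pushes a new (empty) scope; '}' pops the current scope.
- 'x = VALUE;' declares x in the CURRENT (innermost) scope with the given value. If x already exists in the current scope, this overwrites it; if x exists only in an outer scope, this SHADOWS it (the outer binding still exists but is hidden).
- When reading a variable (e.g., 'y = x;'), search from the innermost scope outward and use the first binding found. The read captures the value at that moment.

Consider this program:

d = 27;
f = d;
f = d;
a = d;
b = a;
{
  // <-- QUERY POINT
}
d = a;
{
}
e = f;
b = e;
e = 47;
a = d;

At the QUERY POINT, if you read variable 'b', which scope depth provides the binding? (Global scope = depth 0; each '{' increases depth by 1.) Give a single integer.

Step 1: declare d=27 at depth 0
Step 2: declare f=(read d)=27 at depth 0
Step 3: declare f=(read d)=27 at depth 0
Step 4: declare a=(read d)=27 at depth 0
Step 5: declare b=(read a)=27 at depth 0
Step 6: enter scope (depth=1)
Visible at query point: a=27 b=27 d=27 f=27

Answer: 0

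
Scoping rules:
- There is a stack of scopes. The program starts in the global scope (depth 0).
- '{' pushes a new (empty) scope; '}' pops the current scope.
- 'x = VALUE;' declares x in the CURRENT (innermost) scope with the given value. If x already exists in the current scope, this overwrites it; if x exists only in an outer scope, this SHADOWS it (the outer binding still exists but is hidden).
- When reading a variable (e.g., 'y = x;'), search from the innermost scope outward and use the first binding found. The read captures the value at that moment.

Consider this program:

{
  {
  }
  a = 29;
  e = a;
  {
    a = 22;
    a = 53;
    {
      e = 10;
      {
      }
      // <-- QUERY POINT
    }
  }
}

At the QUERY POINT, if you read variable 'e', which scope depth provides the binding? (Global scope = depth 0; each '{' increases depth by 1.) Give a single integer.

Step 1: enter scope (depth=1)
Step 2: enter scope (depth=2)
Step 3: exit scope (depth=1)
Step 4: declare a=29 at depth 1
Step 5: declare e=(read a)=29 at depth 1
Step 6: enter scope (depth=2)
Step 7: declare a=22 at depth 2
Step 8: declare a=53 at depth 2
Step 9: enter scope (depth=3)
Step 10: declare e=10 at depth 3
Step 11: enter scope (depth=4)
Step 12: exit scope (depth=3)
Visible at query point: a=53 e=10

Answer: 3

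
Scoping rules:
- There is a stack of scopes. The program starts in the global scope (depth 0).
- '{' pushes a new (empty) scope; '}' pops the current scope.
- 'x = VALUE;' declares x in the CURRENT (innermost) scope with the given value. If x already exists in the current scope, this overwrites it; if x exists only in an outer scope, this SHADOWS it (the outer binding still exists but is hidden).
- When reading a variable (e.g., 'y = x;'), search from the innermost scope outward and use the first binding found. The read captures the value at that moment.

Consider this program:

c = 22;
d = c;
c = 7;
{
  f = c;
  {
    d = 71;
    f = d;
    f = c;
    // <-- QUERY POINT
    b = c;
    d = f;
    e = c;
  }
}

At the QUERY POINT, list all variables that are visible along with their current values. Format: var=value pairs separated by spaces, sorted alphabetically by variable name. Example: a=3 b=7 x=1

Step 1: declare c=22 at depth 0
Step 2: declare d=(read c)=22 at depth 0
Step 3: declare c=7 at depth 0
Step 4: enter scope (depth=1)
Step 5: declare f=(read c)=7 at depth 1
Step 6: enter scope (depth=2)
Step 7: declare d=71 at depth 2
Step 8: declare f=(read d)=71 at depth 2
Step 9: declare f=(read c)=7 at depth 2
Visible at query point: c=7 d=71 f=7

Answer: c=7 d=71 f=7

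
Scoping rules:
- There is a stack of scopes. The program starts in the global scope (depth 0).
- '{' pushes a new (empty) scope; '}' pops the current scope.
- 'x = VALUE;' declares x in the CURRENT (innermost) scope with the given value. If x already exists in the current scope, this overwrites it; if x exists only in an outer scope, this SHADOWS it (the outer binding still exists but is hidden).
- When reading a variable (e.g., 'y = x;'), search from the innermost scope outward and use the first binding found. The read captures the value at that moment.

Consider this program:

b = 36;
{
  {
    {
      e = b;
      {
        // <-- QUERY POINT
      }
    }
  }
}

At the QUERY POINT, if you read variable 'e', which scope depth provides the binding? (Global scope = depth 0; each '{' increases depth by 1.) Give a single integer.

Answer: 3

Derivation:
Step 1: declare b=36 at depth 0
Step 2: enter scope (depth=1)
Step 3: enter scope (depth=2)
Step 4: enter scope (depth=3)
Step 5: declare e=(read b)=36 at depth 3
Step 6: enter scope (depth=4)
Visible at query point: b=36 e=36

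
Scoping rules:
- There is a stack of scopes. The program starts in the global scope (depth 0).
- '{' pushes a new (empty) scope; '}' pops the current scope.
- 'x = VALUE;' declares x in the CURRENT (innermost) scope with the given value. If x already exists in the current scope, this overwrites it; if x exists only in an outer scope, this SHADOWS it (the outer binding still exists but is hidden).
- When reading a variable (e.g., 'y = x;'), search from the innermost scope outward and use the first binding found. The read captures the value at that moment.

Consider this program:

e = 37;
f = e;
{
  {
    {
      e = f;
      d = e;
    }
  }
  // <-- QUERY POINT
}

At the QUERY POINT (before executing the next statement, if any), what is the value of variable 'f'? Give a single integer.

Step 1: declare e=37 at depth 0
Step 2: declare f=(read e)=37 at depth 0
Step 3: enter scope (depth=1)
Step 4: enter scope (depth=2)
Step 5: enter scope (depth=3)
Step 6: declare e=(read f)=37 at depth 3
Step 7: declare d=(read e)=37 at depth 3
Step 8: exit scope (depth=2)
Step 9: exit scope (depth=1)
Visible at query point: e=37 f=37

Answer: 37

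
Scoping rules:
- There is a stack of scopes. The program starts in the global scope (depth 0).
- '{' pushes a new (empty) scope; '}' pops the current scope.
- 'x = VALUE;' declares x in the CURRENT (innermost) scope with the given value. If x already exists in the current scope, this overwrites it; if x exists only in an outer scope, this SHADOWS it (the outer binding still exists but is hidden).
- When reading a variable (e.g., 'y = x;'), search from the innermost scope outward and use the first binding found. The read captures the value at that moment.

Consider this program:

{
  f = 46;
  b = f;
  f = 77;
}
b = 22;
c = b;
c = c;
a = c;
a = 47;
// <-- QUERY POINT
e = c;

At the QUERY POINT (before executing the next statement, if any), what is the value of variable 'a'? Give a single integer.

Answer: 47

Derivation:
Step 1: enter scope (depth=1)
Step 2: declare f=46 at depth 1
Step 3: declare b=(read f)=46 at depth 1
Step 4: declare f=77 at depth 1
Step 5: exit scope (depth=0)
Step 6: declare b=22 at depth 0
Step 7: declare c=(read b)=22 at depth 0
Step 8: declare c=(read c)=22 at depth 0
Step 9: declare a=(read c)=22 at depth 0
Step 10: declare a=47 at depth 0
Visible at query point: a=47 b=22 c=22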